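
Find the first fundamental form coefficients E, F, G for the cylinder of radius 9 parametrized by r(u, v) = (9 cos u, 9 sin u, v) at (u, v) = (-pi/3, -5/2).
E = 81;  F = 0;  G = 1

Partials: r_u = (-9*sin(u), 9*cos(u), 0), r_v = (0, 0, 1). As functions of (u, v):
  E = r_u · r_u = 81,
  F = r_u · r_v = 0,
  G = r_v · r_v = 1.
Evaluating at (u, v) = (-pi/3, -5/2): E = 81, F = 0, G = 1.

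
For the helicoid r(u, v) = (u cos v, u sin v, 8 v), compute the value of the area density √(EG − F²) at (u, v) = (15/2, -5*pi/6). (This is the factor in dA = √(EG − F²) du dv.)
√(EG − F²)|_{(15/2, -5*pi/6)} = sqrt(481)/2

E = 1, F = 0, G = u^2 + 64, so EG − F² = u^2 + 64. Taking the positive square root: √(EG − F²) = sqrt(u^2 + 64). At (u, v) = (15/2, -5*pi/6): sqrt(481)/2.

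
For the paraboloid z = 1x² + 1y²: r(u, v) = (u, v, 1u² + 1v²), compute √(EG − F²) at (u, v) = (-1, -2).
√(EG − F²)|_{(-1, -2)} = sqrt(21)

E = 4*u^2 + 1, F = 4*u*v, G = 4*v^2 + 1; EG − F² = 4*u^2 + 4*v^2 + 1; √(EG − F²) = sqrt(4*u^2 + 4*v^2 + 1). At the given point: sqrt(21).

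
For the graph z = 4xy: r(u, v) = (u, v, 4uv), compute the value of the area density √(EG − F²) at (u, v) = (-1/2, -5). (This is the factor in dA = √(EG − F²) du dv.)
√(EG − F²)|_{(-1/2, -5)} = 9*sqrt(5)

E = 16*v^2 + 1, F = 16*u*v, G = 16*u^2 + 1, so EG − F² = 16*u^2 + 16*v^2 + 1. Taking the positive square root: √(EG − F²) = sqrt(16*u^2 + 16*v^2 + 1). At (u, v) = (-1/2, -5): 9*sqrt(5).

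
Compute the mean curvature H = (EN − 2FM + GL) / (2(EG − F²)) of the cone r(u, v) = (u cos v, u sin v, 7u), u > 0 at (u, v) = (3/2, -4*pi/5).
H = 7*sqrt(2)/30

With E = 50, F = 0, G = u^2, L = 0, M = 0, N = 7*sqrt(2)*u^2/(10*Abs(u)), assemble
  H = (EN − 2FM + GL) / (2(EG − F²)) = 7*sqrt(2)/(20*Abs(u)).
At (u, v) = (3/2, -4*pi/5): H = 7*sqrt(2)/30.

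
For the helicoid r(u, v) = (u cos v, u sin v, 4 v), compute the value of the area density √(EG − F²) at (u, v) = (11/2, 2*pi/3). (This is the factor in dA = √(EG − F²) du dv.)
√(EG − F²)|_{(11/2, 2*pi/3)} = sqrt(185)/2

E = 1, F = 0, G = u^2 + 16, so EG − F² = u^2 + 16. Taking the positive square root: √(EG − F²) = sqrt(u^2 + 16). At (u, v) = (11/2, 2*pi/3): sqrt(185)/2.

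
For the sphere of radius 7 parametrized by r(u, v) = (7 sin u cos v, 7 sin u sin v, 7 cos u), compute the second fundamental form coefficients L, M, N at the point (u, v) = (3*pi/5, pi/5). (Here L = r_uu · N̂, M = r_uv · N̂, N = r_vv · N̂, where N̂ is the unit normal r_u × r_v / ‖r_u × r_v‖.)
L = -7;  M = 0;  N = -35/8 - 7*sqrt(5)/8

Compute the unit normal N̂(u, v) = (sin(u)^2*cos(v)/Abs(sin(u)), sin(u)^2*sin(v)/Abs(sin(u)), sin(2*u)/(2*Abs(sin(u)))), and the second partials r_uu, r_uv, r_vv. Take dot products:
  L(u, v) = r_uu · N̂ = -7*sin(u)/Abs(sin(u)),
  M(u, v) = r_uv · N̂ = 0,
  N(u, v) = r_vv · N̂ = -7*sin(u)^3/Abs(sin(u)).
Evaluating at (u, v) = (3*pi/5, pi/5):
  L = -7, M = 0, N = -35/8 - 7*sqrt(5)/8.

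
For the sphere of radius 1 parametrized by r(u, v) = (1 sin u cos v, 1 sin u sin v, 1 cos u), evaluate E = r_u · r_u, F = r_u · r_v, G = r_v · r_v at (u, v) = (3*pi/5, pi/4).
E = 1;  F = 0;  G = sqrt(5)/8 + 5/8

Partials: r_u = (cos(u)*cos(v), sin(v)*cos(u), -sin(u)), r_v = (-sin(u)*sin(v), sin(u)*cos(v), 0). As functions of (u, v):
  E = r_u · r_u = 1,
  F = r_u · r_v = 0,
  G = r_v · r_v = sin(u)^2.
Evaluating at (u, v) = (3*pi/5, pi/4): E = 1, F = 0, G = sqrt(5)/8 + 5/8.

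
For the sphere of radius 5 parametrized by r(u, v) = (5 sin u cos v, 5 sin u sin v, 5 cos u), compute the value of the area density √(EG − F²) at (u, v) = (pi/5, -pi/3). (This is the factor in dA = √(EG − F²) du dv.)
√(EG − F²)|_{(pi/5, -pi/3)} = 25*sqrt(10 - 2*sqrt(5))/4

E = 25, F = 0, G = 25*sin(u)^2, so EG − F² = 625*sin(u)^2. Taking the positive square root: √(EG − F²) = 25*Abs(sin(u)). At (u, v) = (pi/5, -pi/3): 25*sqrt(10 - 2*sqrt(5))/4.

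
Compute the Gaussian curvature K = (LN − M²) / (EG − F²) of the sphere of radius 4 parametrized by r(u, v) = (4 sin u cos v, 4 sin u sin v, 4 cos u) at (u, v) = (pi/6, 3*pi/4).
K = 1/16

Coefficients of the first fundamental form: E = 16, F = 0, G = 16*sin(u)^2.
Coefficients of the second fundamental form: L = -4*sin(u)/Abs(sin(u)), M = 0, N = -4*sin(u)^3/Abs(sin(u)).
Assemble K = (LN − M²)/(EG − F²) = 1/16. At (u, v) = (pi/6, 3*pi/4): K = 1/16.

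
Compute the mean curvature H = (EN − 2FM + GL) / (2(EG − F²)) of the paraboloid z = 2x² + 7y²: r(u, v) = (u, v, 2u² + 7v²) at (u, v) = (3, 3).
H = 4545*sqrt(1909)/3644281

With E = 16*u^2 + 1, F = 56*u*v, G = 196*v^2 + 1, L = 4/sqrt(16*u^2 + 196*v^2 + 1), M = 0, N = 14/sqrt(16*u^2 + 196*v^2 + 1), assemble
  H = (EN − 2FM + GL) / (2(EG − F²)) = (112*u^2 + 392*v^2 + 9)/(16*u^2 + 196*v^2 + 1)^(3/2).
At (u, v) = (3, 3): H = 4545*sqrt(1909)/3644281.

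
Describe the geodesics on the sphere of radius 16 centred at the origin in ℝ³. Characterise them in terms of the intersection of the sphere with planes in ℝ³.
Geodesics on the sphere of radius 16 are great circles — circles of radius 16 obtained as the intersection of the sphere with planes through the origin (the centre of the sphere).

A curve α(t) of nonzero constant speed on the sphere of radius 16 is a geodesic iff its acceleration α̈ is everywhere normal to the surface, i.e. parallel to the radial vector α(t). Then d/dt(α × α̇) = α̇ × α̇ + α × α̈ = 0, so α × α̇ is a constant vector n ≠ 0 and α(t) · n = 0 for all t: α lies in the plane through the origin with normal n. The intersection of that plane with the sphere is a circle of radius 16 (a great circle). Conversely, a great circle traversed at constant speed has centripetal acceleration pointing at the origin, hence normal to the sphere, so every great circle is a geodesic.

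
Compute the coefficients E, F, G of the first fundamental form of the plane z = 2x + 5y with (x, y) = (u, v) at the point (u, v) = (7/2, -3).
E = 5;  F = 10;  G = 26

Partials: r_u = (1, 0, 2), r_v = (0, 1, 5). As functions of (u, v):
  E = r_u · r_u = 5,
  F = r_u · r_v = 10,
  G = r_v · r_v = 26.
Evaluating at (u, v) = (7/2, -3): E = 5, F = 10, G = 26.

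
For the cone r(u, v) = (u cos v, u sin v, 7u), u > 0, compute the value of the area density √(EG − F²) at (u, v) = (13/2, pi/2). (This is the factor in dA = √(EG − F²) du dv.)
√(EG − F²)|_{(13/2, pi/2)} = 65*sqrt(2)/2

E = 50, F = 0, G = u^2, so EG − F² = 50*u^2. Taking the positive square root: √(EG − F²) = 5*sqrt(2)*Abs(u). At (u, v) = (13/2, pi/2): 65*sqrt(2)/2.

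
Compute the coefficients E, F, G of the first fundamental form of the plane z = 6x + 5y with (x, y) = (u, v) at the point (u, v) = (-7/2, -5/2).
E = 37;  F = 30;  G = 26

Partials: r_u = (1, 0, 6), r_v = (0, 1, 5). As functions of (u, v):
  E = r_u · r_u = 37,
  F = r_u · r_v = 30,
  G = r_v · r_v = 26.
Evaluating at (u, v) = (-7/2, -5/2): E = 37, F = 30, G = 26.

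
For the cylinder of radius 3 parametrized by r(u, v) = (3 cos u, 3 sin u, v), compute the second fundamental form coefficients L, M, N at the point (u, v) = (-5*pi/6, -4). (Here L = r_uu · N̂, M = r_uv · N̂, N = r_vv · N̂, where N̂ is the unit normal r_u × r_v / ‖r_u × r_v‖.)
L = -3;  M = 0;  N = 0

Compute the unit normal N̂(u, v) = (cos(u), sin(u), 0), and the second partials r_uu, r_uv, r_vv. Take dot products:
  L(u, v) = r_uu · N̂ = -3,
  M(u, v) = r_uv · N̂ = 0,
  N(u, v) = r_vv · N̂ = 0.
Evaluating at (u, v) = (-5*pi/6, -4):
  L = -3, M = 0, N = 0.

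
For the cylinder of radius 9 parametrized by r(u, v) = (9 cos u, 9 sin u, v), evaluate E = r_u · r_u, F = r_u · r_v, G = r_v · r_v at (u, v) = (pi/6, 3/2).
E = 81;  F = 0;  G = 1

Partials: r_u = (-9*sin(u), 9*cos(u), 0), r_v = (0, 0, 1). As functions of (u, v):
  E = r_u · r_u = 81,
  F = r_u · r_v = 0,
  G = r_v · r_v = 1.
Evaluating at (u, v) = (pi/6, 3/2): E = 81, F = 0, G = 1.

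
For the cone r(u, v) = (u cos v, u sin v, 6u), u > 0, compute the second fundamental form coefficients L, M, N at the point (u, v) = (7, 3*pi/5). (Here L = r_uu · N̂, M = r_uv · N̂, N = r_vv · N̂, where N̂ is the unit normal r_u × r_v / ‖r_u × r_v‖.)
L = 0;  M = 0;  N = 42*sqrt(37)/37

Compute the unit normal N̂(u, v) = (-6*sqrt(37)*u*cos(v)/(37*Abs(u)), -6*sqrt(37)*u*sin(v)/(37*Abs(u)), sqrt(37)*u/(37*Abs(u))), and the second partials r_uu, r_uv, r_vv. Take dot products:
  L(u, v) = r_uu · N̂ = 0,
  M(u, v) = r_uv · N̂ = 0,
  N(u, v) = r_vv · N̂ = 6*sqrt(37)*u^2/(37*Abs(u)).
Evaluating at (u, v) = (7, 3*pi/5):
  L = 0, M = 0, N = 42*sqrt(37)/37.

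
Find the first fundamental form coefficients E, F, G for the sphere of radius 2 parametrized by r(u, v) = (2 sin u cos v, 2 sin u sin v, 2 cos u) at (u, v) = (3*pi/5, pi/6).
E = 4;  F = 0;  G = sqrt(5)/2 + 5/2

Partials: r_u = (2*cos(u)*cos(v), 2*sin(v)*cos(u), -2*sin(u)), r_v = (-2*sin(u)*sin(v), 2*sin(u)*cos(v), 0). As functions of (u, v):
  E = r_u · r_u = 4,
  F = r_u · r_v = 0,
  G = r_v · r_v = 4*sin(u)^2.
Evaluating at (u, v) = (3*pi/5, pi/6): E = 4, F = 0, G = sqrt(5)/2 + 5/2.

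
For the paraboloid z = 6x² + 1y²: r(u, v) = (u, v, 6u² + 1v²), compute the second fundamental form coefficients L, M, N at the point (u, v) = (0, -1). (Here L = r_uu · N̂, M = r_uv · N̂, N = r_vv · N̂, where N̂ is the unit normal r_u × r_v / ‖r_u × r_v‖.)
L = 12*sqrt(5)/5;  M = 0;  N = 2*sqrt(5)/5

Compute the unit normal N̂(u, v) = (-12*u/sqrt(144*u^2 + 4*v^2 + 1), -2*v/sqrt(144*u^2 + 4*v^2 + 1), 1/sqrt(144*u^2 + 4*v^2 + 1)), and the second partials r_uu, r_uv, r_vv. Take dot products:
  L(u, v) = r_uu · N̂ = 12/sqrt(144*u^2 + 4*v^2 + 1),
  M(u, v) = r_uv · N̂ = 0,
  N(u, v) = r_vv · N̂ = 2/sqrt(144*u^2 + 4*v^2 + 1).
Evaluating at (u, v) = (0, -1):
  L = 12*sqrt(5)/5, M = 0, N = 2*sqrt(5)/5.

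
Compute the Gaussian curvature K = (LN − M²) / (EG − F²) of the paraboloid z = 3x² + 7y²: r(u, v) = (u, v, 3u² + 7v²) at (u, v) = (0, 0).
K = 84

Coefficients of the first fundamental form: E = 36*u^2 + 1, F = 84*u*v, G = 196*v^2 + 1.
Coefficients of the second fundamental form: L = 6/sqrt(36*u^2 + 196*v^2 + 1), M = 0, N = 14/sqrt(36*u^2 + 196*v^2 + 1).
Assemble K = (LN − M²)/(EG − F²) = 84/(1296*u^4 + 14112*u^2*v^2 + 72*u^2 + 38416*v^4 + 392*v^2 + 1). At (u, v) = (0, 0): K = 84.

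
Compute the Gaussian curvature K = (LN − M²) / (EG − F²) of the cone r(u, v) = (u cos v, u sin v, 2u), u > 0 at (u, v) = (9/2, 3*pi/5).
K = 0

Coefficients of the first fundamental form: E = 5, F = 0, G = u^2.
Coefficients of the second fundamental form: L = 0, M = 0, N = 2*sqrt(5)*u^2/(5*Abs(u)).
Assemble K = (LN − M²)/(EG − F²) = 0. At (u, v) = (9/2, 3*pi/5): K = 0.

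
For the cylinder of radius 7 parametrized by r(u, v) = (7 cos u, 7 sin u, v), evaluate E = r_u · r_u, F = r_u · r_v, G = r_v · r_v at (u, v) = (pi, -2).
E = 49;  F = 0;  G = 1

Partials: r_u = (-7*sin(u), 7*cos(u), 0), r_v = (0, 0, 1). As functions of (u, v):
  E = r_u · r_u = 49,
  F = r_u · r_v = 0,
  G = r_v · r_v = 1.
Evaluating at (u, v) = (pi, -2): E = 49, F = 0, G = 1.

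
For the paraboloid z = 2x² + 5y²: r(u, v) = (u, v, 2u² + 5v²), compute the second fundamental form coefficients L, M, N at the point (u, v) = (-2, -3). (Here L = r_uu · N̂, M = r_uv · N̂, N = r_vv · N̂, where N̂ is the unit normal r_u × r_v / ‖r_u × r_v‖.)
L = 4*sqrt(965)/965;  M = 0;  N = 2*sqrt(965)/193

Compute the unit normal N̂(u, v) = (-4*u/sqrt(16*u^2 + 100*v^2 + 1), -10*v/sqrt(16*u^2 + 100*v^2 + 1), 1/sqrt(16*u^2 + 100*v^2 + 1)), and the second partials r_uu, r_uv, r_vv. Take dot products:
  L(u, v) = r_uu · N̂ = 4/sqrt(16*u^2 + 100*v^2 + 1),
  M(u, v) = r_uv · N̂ = 0,
  N(u, v) = r_vv · N̂ = 10/sqrt(16*u^2 + 100*v^2 + 1).
Evaluating at (u, v) = (-2, -3):
  L = 4*sqrt(965)/965, M = 0, N = 2*sqrt(965)/193.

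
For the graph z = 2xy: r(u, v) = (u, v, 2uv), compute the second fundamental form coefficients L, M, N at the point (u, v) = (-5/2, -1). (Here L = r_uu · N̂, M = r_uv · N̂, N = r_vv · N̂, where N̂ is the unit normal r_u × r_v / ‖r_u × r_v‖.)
L = 0;  M = sqrt(30)/15;  N = 0

Compute the unit normal N̂(u, v) = (-2*v/sqrt(4*u^2 + 4*v^2 + 1), -2*u/sqrt(4*u^2 + 4*v^2 + 1), 1/sqrt(4*u^2 + 4*v^2 + 1)), and the second partials r_uu, r_uv, r_vv. Take dot products:
  L(u, v) = r_uu · N̂ = 0,
  M(u, v) = r_uv · N̂ = 2/sqrt(4*u^2 + 4*v^2 + 1),
  N(u, v) = r_vv · N̂ = 0.
Evaluating at (u, v) = (-5/2, -1):
  L = 0, M = sqrt(30)/15, N = 0.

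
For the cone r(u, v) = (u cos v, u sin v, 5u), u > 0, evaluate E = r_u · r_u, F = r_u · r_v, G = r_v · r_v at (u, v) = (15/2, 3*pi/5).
E = 26;  F = 0;  G = 225/4

Partials: r_u = (cos(v), sin(v), 5), r_v = (-u*sin(v), u*cos(v), 0). As functions of (u, v):
  E = r_u · r_u = 26,
  F = r_u · r_v = 0,
  G = r_v · r_v = u^2.
Evaluating at (u, v) = (15/2, 3*pi/5): E = 26, F = 0, G = 225/4.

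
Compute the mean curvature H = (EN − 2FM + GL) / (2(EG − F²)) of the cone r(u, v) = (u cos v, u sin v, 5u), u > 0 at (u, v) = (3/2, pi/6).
H = 5*sqrt(26)/78

With E = 26, F = 0, G = u^2, L = 0, M = 0, N = 5*sqrt(26)*u^2/(26*Abs(u)), assemble
  H = (EN − 2FM + GL) / (2(EG − F²)) = 5*sqrt(26)/(52*Abs(u)).
At (u, v) = (3/2, pi/6): H = 5*sqrt(26)/78.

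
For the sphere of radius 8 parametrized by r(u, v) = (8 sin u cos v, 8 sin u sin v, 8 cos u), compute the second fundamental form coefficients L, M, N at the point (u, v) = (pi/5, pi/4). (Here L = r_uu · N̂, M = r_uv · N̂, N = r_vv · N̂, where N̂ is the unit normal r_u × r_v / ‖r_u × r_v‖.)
L = -8;  M = 0;  N = -5 + sqrt(5)

Compute the unit normal N̂(u, v) = (sin(u)^2*cos(v)/Abs(sin(u)), sin(u)^2*sin(v)/Abs(sin(u)), sin(2*u)/(2*Abs(sin(u)))), and the second partials r_uu, r_uv, r_vv. Take dot products:
  L(u, v) = r_uu · N̂ = -8*sin(u)/Abs(sin(u)),
  M(u, v) = r_uv · N̂ = 0,
  N(u, v) = r_vv · N̂ = -8*sin(u)^3/Abs(sin(u)).
Evaluating at (u, v) = (pi/5, pi/4):
  L = -8, M = 0, N = -5 + sqrt(5).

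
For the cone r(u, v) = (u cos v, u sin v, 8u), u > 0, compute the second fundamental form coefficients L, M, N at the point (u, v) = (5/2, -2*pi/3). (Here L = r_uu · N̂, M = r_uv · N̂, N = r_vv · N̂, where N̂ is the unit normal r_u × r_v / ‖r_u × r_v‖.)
L = 0;  M = 0;  N = 4*sqrt(65)/13

Compute the unit normal N̂(u, v) = (-8*sqrt(65)*u*cos(v)/(65*Abs(u)), -8*sqrt(65)*u*sin(v)/(65*Abs(u)), sqrt(65)*u/(65*Abs(u))), and the second partials r_uu, r_uv, r_vv. Take dot products:
  L(u, v) = r_uu · N̂ = 0,
  M(u, v) = r_uv · N̂ = 0,
  N(u, v) = r_vv · N̂ = 8*sqrt(65)*u^2/(65*Abs(u)).
Evaluating at (u, v) = (5/2, -2*pi/3):
  L = 0, M = 0, N = 4*sqrt(65)/13.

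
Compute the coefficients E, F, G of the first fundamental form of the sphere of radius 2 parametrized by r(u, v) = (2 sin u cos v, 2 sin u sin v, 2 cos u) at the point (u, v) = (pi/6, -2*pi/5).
E = 4;  F = 0;  G = 1

Partials: r_u = (2*cos(u)*cos(v), 2*sin(v)*cos(u), -2*sin(u)), r_v = (-2*sin(u)*sin(v), 2*sin(u)*cos(v), 0). As functions of (u, v):
  E = r_u · r_u = 4,
  F = r_u · r_v = 0,
  G = r_v · r_v = 4*sin(u)^2.
Evaluating at (u, v) = (pi/6, -2*pi/5): E = 4, F = 0, G = 1.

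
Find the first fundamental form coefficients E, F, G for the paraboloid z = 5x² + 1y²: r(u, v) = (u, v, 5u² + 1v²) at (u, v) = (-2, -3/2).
E = 401;  F = 60;  G = 10

Partials: r_u = (1, 0, 10*u), r_v = (0, 1, 2*v). As functions of (u, v):
  E = r_u · r_u = 100*u^2 + 1,
  F = r_u · r_v = 20*u*v,
  G = r_v · r_v = 4*v^2 + 1.
Evaluating at (u, v) = (-2, -3/2): E = 401, F = 60, G = 10.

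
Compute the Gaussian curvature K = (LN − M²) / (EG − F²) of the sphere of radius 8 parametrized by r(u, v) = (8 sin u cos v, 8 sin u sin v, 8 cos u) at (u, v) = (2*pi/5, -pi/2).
K = 1/64

Coefficients of the first fundamental form: E = 64, F = 0, G = 64*sin(u)^2.
Coefficients of the second fundamental form: L = -8*sin(u)/Abs(sin(u)), M = 0, N = -8*sin(u)^3/Abs(sin(u)).
Assemble K = (LN − M²)/(EG − F²) = 1/64. At (u, v) = (2*pi/5, -pi/2): K = 1/64.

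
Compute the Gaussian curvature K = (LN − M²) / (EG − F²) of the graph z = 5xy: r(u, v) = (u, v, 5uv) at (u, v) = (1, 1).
K = -25/2601

Coefficients of the first fundamental form: E = 25*v^2 + 1, F = 25*u*v, G = 25*u^2 + 1.
Coefficients of the second fundamental form: L = 0, M = 5/sqrt(25*u^2 + 25*v^2 + 1), N = 0.
Assemble K = (LN − M²)/(EG − F²) = -25/(625*u^4 + 1250*u^2*v^2 + 50*u^2 + 625*v^4 + 50*v^2 + 1). At (u, v) = (1, 1): K = -25/2601.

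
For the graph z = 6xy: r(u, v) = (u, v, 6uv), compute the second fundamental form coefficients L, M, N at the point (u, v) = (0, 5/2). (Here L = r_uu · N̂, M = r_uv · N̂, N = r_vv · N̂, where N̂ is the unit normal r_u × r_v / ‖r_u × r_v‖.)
L = 0;  M = 3*sqrt(226)/113;  N = 0

Compute the unit normal N̂(u, v) = (-6*v/sqrt(36*u^2 + 36*v^2 + 1), -6*u/sqrt(36*u^2 + 36*v^2 + 1), 1/sqrt(36*u^2 + 36*v^2 + 1)), and the second partials r_uu, r_uv, r_vv. Take dot products:
  L(u, v) = r_uu · N̂ = 0,
  M(u, v) = r_uv · N̂ = 6/sqrt(36*u^2 + 36*v^2 + 1),
  N(u, v) = r_vv · N̂ = 0.
Evaluating at (u, v) = (0, 5/2):
  L = 0, M = 3*sqrt(226)/113, N = 0.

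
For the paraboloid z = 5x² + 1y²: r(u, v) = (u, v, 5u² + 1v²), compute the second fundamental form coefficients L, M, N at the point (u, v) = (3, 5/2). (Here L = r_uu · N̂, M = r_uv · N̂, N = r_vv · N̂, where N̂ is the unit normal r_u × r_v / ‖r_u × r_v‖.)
L = 5*sqrt(926)/463;  M = 0;  N = sqrt(926)/463

Compute the unit normal N̂(u, v) = (-10*u/sqrt(100*u^2 + 4*v^2 + 1), -2*v/sqrt(100*u^2 + 4*v^2 + 1), 1/sqrt(100*u^2 + 4*v^2 + 1)), and the second partials r_uu, r_uv, r_vv. Take dot products:
  L(u, v) = r_uu · N̂ = 10/sqrt(100*u^2 + 4*v^2 + 1),
  M(u, v) = r_uv · N̂ = 0,
  N(u, v) = r_vv · N̂ = 2/sqrt(100*u^2 + 4*v^2 + 1).
Evaluating at (u, v) = (3, 5/2):
  L = 5*sqrt(926)/463, M = 0, N = sqrt(926)/463.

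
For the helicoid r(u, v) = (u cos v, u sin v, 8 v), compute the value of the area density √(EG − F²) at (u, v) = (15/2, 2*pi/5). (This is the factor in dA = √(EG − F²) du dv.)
√(EG − F²)|_{(15/2, 2*pi/5)} = sqrt(481)/2

E = 1, F = 0, G = u^2 + 64, so EG − F² = u^2 + 64. Taking the positive square root: √(EG − F²) = sqrt(u^2 + 64). At (u, v) = (15/2, 2*pi/5): sqrt(481)/2.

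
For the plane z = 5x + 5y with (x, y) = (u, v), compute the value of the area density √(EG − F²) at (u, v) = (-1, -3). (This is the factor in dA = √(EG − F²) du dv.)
√(EG − F²)|_{(-1, -3)} = sqrt(51)

E = 26, F = 25, G = 26, so EG − F² = 51. Taking the positive square root: √(EG − F²) = sqrt(51). At (u, v) = (-1, -3): sqrt(51).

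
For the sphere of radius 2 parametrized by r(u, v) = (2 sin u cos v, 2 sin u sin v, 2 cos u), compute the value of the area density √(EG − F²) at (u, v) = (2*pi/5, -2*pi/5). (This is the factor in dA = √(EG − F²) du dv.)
√(EG − F²)|_{(2*pi/5, -2*pi/5)} = sqrt(2*sqrt(5) + 10)

E = 4, F = 0, G = 4*sin(u)^2, so EG − F² = 16*sin(u)^2. Taking the positive square root: √(EG − F²) = 4*Abs(sin(u)). At (u, v) = (2*pi/5, -2*pi/5): sqrt(2*sqrt(5) + 10).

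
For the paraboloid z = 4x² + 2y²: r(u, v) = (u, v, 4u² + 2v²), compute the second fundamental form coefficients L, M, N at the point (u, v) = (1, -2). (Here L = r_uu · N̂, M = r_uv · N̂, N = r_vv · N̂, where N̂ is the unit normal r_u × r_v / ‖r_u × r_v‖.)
L = 8*sqrt(129)/129;  M = 0;  N = 4*sqrt(129)/129

Compute the unit normal N̂(u, v) = (-8*u/sqrt(64*u^2 + 16*v^2 + 1), -4*v/sqrt(64*u^2 + 16*v^2 + 1), 1/sqrt(64*u^2 + 16*v^2 + 1)), and the second partials r_uu, r_uv, r_vv. Take dot products:
  L(u, v) = r_uu · N̂ = 8/sqrt(64*u^2 + 16*v^2 + 1),
  M(u, v) = r_uv · N̂ = 0,
  N(u, v) = r_vv · N̂ = 4/sqrt(64*u^2 + 16*v^2 + 1).
Evaluating at (u, v) = (1, -2):
  L = 8*sqrt(129)/129, M = 0, N = 4*sqrt(129)/129.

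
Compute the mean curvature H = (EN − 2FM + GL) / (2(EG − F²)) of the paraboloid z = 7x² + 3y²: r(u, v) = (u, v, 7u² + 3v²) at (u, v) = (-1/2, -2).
H = 1165*sqrt(194)/37636

With E = 196*u^2 + 1, F = 84*u*v, G = 36*v^2 + 1, L = 14/sqrt(196*u^2 + 36*v^2 + 1), M = 0, N = 6/sqrt(196*u^2 + 36*v^2 + 1), assemble
  H = (EN − 2FM + GL) / (2(EG − F²)) = 2*(294*u^2 + 126*v^2 + 5)/(196*u^2 + 36*v^2 + 1)^(3/2).
At (u, v) = (-1/2, -2): H = 1165*sqrt(194)/37636.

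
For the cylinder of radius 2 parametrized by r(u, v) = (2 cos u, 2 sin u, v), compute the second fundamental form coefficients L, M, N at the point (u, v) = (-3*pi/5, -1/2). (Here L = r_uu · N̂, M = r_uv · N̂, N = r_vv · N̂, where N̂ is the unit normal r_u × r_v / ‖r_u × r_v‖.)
L = -2;  M = 0;  N = 0

Compute the unit normal N̂(u, v) = (cos(u), sin(u), 0), and the second partials r_uu, r_uv, r_vv. Take dot products:
  L(u, v) = r_uu · N̂ = -2,
  M(u, v) = r_uv · N̂ = 0,
  N(u, v) = r_vv · N̂ = 0.
Evaluating at (u, v) = (-3*pi/5, -1/2):
  L = -2, M = 0, N = 0.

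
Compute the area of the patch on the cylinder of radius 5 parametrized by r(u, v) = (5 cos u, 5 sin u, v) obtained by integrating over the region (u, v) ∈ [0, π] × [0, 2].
Area = 10*pi

Area = ∫∫ √(EG − F²) du dv with √(EG − F²) = 5. Integrating over [0, π] × [0, 2] gives 10*pi.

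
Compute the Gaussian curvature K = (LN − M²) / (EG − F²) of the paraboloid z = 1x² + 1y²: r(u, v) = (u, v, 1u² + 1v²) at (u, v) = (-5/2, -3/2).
K = 4/1225

Coefficients of the first fundamental form: E = 4*u^2 + 1, F = 4*u*v, G = 4*v^2 + 1.
Coefficients of the second fundamental form: L = 2/sqrt(4*u^2 + 4*v^2 + 1), M = 0, N = 2/sqrt(4*u^2 + 4*v^2 + 1).
Assemble K = (LN − M²)/(EG − F²) = 4/(16*u^4 + 32*u^2*v^2 + 8*u^2 + 16*v^4 + 8*v^2 + 1). At (u, v) = (-5/2, -3/2): K = 4/1225.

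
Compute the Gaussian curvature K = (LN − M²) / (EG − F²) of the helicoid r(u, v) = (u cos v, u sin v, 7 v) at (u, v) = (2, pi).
K = -49/2809

Coefficients of the first fundamental form: E = 1, F = 0, G = u^2 + 49.
Coefficients of the second fundamental form: L = 0, M = -7/sqrt(u^2 + 49), N = 0.
Assemble K = (LN − M²)/(EG − F²) = -49/(u^2 + 49)^2. At (u, v) = (2, pi): K = -49/2809.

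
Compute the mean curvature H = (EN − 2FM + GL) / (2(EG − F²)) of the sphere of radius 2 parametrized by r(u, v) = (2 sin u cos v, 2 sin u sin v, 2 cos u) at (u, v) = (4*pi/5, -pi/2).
H = -1/2

With E = 4, F = 0, G = 4*sin(u)^2, L = -2*sin(u)/Abs(sin(u)), M = 0, N = -2*sin(u)^3/Abs(sin(u)), assemble
  H = (EN − 2FM + GL) / (2(EG − F²)) = -sin(u)/(2*Abs(sin(u))).
At (u, v) = (4*pi/5, -pi/2): H = -1/2.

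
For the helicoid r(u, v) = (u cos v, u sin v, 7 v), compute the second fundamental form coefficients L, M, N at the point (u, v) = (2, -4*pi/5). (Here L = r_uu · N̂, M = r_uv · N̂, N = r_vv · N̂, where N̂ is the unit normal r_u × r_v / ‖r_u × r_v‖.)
L = 0;  M = -7*sqrt(53)/53;  N = 0

Compute the unit normal N̂(u, v) = (7*sin(v)/sqrt(u^2 + 49), -7*cos(v)/sqrt(u^2 + 49), u/sqrt(u^2 + 49)), and the second partials r_uu, r_uv, r_vv. Take dot products:
  L(u, v) = r_uu · N̂ = 0,
  M(u, v) = r_uv · N̂ = -7/sqrt(u^2 + 49),
  N(u, v) = r_vv · N̂ = 0.
Evaluating at (u, v) = (2, -4*pi/5):
  L = 0, M = -7*sqrt(53)/53, N = 0.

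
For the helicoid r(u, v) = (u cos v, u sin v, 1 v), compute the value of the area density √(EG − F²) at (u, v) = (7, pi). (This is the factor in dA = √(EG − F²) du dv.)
√(EG − F²)|_{(7, pi)} = 5*sqrt(2)

E = 1, F = 0, G = u^2 + 1, so EG − F² = u^2 + 1. Taking the positive square root: √(EG − F²) = sqrt(u^2 + 1). At (u, v) = (7, pi): 5*sqrt(2).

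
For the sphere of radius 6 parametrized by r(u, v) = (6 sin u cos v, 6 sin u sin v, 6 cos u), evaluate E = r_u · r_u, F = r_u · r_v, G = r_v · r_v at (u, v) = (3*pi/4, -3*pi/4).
E = 36;  F = 0;  G = 18

Partials: r_u = (6*cos(u)*cos(v), 6*sin(v)*cos(u), -6*sin(u)), r_v = (-6*sin(u)*sin(v), 6*sin(u)*cos(v), 0). As functions of (u, v):
  E = r_u · r_u = 36,
  F = r_u · r_v = 0,
  G = r_v · r_v = 36*sin(u)^2.
Evaluating at (u, v) = (3*pi/4, -3*pi/4): E = 36, F = 0, G = 18.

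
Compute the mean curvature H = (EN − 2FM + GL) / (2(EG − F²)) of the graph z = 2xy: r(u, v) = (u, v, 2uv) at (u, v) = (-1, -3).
H = -24*sqrt(41)/1681

With E = 4*v^2 + 1, F = 4*u*v, G = 4*u^2 + 1, L = 0, M = 2/sqrt(4*u^2 + 4*v^2 + 1), N = 0, assemble
  H = (EN − 2FM + GL) / (2(EG − F²)) = -8*u*v/(4*u^2 + 4*v^2 + 1)^(3/2).
At (u, v) = (-1, -3): H = -24*sqrt(41)/1681.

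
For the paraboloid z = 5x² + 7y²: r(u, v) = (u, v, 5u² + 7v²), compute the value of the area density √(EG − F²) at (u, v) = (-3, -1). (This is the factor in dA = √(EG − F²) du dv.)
√(EG − F²)|_{(-3, -1)} = sqrt(1097)

E = 100*u^2 + 1, F = 140*u*v, G = 196*v^2 + 1, so EG − F² = 100*u^2 + 196*v^2 + 1. Taking the positive square root: √(EG − F²) = sqrt(100*u^2 + 196*v^2 + 1). At (u, v) = (-3, -1): sqrt(1097).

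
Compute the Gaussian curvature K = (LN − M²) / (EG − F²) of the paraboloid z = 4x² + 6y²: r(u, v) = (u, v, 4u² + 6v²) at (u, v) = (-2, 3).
K = 96/2411809

Coefficients of the first fundamental form: E = 64*u^2 + 1, F = 96*u*v, G = 144*v^2 + 1.
Coefficients of the second fundamental form: L = 8/sqrt(64*u^2 + 144*v^2 + 1), M = 0, N = 12/sqrt(64*u^2 + 144*v^2 + 1).
Assemble K = (LN − M²)/(EG − F²) = 96/(4096*u^4 + 18432*u^2*v^2 + 128*u^2 + 20736*v^4 + 288*v^2 + 1). At (u, v) = (-2, 3): K = 96/2411809.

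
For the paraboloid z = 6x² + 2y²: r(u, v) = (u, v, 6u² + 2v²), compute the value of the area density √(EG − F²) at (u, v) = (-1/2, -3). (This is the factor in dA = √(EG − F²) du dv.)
√(EG − F²)|_{(-1/2, -3)} = sqrt(181)

E = 144*u^2 + 1, F = 48*u*v, G = 16*v^2 + 1, so EG − F² = 144*u^2 + 16*v^2 + 1. Taking the positive square root: √(EG − F²) = sqrt(144*u^2 + 16*v^2 + 1). At (u, v) = (-1/2, -3): sqrt(181).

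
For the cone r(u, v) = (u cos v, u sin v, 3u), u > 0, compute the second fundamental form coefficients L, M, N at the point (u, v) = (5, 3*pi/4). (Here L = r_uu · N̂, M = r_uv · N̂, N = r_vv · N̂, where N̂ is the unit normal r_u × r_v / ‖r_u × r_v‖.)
L = 0;  M = 0;  N = 3*sqrt(10)/2

Compute the unit normal N̂(u, v) = (-3*sqrt(10)*u*cos(v)/(10*Abs(u)), -3*sqrt(10)*u*sin(v)/(10*Abs(u)), sqrt(10)*u/(10*Abs(u))), and the second partials r_uu, r_uv, r_vv. Take dot products:
  L(u, v) = r_uu · N̂ = 0,
  M(u, v) = r_uv · N̂ = 0,
  N(u, v) = r_vv · N̂ = 3*sqrt(10)*u^2/(10*Abs(u)).
Evaluating at (u, v) = (5, 3*pi/4):
  L = 0, M = 0, N = 3*sqrt(10)/2.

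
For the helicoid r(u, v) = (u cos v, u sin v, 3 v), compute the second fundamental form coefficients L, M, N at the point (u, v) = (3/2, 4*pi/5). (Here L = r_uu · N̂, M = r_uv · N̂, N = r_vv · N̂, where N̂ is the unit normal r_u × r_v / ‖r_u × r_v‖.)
L = 0;  M = -2*sqrt(5)/5;  N = 0

Compute the unit normal N̂(u, v) = (3*sin(v)/sqrt(u^2 + 9), -3*cos(v)/sqrt(u^2 + 9), u/sqrt(u^2 + 9)), and the second partials r_uu, r_uv, r_vv. Take dot products:
  L(u, v) = r_uu · N̂ = 0,
  M(u, v) = r_uv · N̂ = -3/sqrt(u^2 + 9),
  N(u, v) = r_vv · N̂ = 0.
Evaluating at (u, v) = (3/2, 4*pi/5):
  L = 0, M = -2*sqrt(5)/5, N = 0.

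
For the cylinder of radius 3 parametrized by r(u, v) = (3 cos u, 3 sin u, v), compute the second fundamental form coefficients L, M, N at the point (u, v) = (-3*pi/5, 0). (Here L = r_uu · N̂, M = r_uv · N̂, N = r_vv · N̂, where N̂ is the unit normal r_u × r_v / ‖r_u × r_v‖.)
L = -3;  M = 0;  N = 0

Compute the unit normal N̂(u, v) = (cos(u), sin(u), 0), and the second partials r_uu, r_uv, r_vv. Take dot products:
  L(u, v) = r_uu · N̂ = -3,
  M(u, v) = r_uv · N̂ = 0,
  N(u, v) = r_vv · N̂ = 0.
Evaluating at (u, v) = (-3*pi/5, 0):
  L = -3, M = 0, N = 0.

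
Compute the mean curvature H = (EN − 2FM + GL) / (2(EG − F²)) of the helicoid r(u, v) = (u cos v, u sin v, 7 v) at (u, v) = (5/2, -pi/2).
H = 0

With E = 1, F = 0, G = u^2 + 49, L = 0, M = -7/sqrt(u^2 + 49), N = 0, assemble
  H = (EN − 2FM + GL) / (2(EG − F²)) = 0.
At (u, v) = (5/2, -pi/2): H = 0.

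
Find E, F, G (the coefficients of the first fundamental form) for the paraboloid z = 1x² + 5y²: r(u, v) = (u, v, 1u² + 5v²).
E = 4*u^2 + 1;  F = 20*u*v;  G = 100*v^2 + 1

Compute partials: r_u = (1, 0, 2*u), r_v = (0, 1, 10*v). Then
  E = r_u · r_u = 4*u^2 + 1,
  F = r_u · r_v = 20*u*v,
  G = r_v · r_v = 100*v^2 + 1.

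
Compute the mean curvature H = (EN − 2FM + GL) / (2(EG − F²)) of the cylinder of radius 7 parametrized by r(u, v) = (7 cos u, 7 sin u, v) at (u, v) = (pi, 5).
H = -1/14

With E = 49, F = 0, G = 1, L = -7, M = 0, N = 0, assemble
  H = (EN − 2FM + GL) / (2(EG − F²)) = -1/14.
At (u, v) = (pi, 5): H = -1/14.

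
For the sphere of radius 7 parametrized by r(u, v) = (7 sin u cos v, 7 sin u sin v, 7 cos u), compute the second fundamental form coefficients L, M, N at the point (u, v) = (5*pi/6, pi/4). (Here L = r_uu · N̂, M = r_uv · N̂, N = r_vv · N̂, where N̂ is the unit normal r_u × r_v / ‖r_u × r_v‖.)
L = -7;  M = 0;  N = -7/4

Compute the unit normal N̂(u, v) = (sin(u)^2*cos(v)/Abs(sin(u)), sin(u)^2*sin(v)/Abs(sin(u)), sin(2*u)/(2*Abs(sin(u)))), and the second partials r_uu, r_uv, r_vv. Take dot products:
  L(u, v) = r_uu · N̂ = -7*sin(u)/Abs(sin(u)),
  M(u, v) = r_uv · N̂ = 0,
  N(u, v) = r_vv · N̂ = -7*sin(u)^3/Abs(sin(u)).
Evaluating at (u, v) = (5*pi/6, pi/4):
  L = -7, M = 0, N = -7/4.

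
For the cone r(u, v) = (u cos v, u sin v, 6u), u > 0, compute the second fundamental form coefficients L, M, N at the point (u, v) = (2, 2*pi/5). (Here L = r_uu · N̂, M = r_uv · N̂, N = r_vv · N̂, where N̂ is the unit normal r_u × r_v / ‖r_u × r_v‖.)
L = 0;  M = 0;  N = 12*sqrt(37)/37

Compute the unit normal N̂(u, v) = (-6*sqrt(37)*u*cos(v)/(37*Abs(u)), -6*sqrt(37)*u*sin(v)/(37*Abs(u)), sqrt(37)*u/(37*Abs(u))), and the second partials r_uu, r_uv, r_vv. Take dot products:
  L(u, v) = r_uu · N̂ = 0,
  M(u, v) = r_uv · N̂ = 0,
  N(u, v) = r_vv · N̂ = 6*sqrt(37)*u^2/(37*Abs(u)).
Evaluating at (u, v) = (2, 2*pi/5):
  L = 0, M = 0, N = 12*sqrt(37)/37.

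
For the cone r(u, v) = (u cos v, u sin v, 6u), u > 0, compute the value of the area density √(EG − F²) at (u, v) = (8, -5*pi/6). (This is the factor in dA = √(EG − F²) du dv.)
√(EG − F²)|_{(8, -5*pi/6)} = 8*sqrt(37)

E = 37, F = 0, G = u^2, so EG − F² = 37*u^2. Taking the positive square root: √(EG − F²) = sqrt(37)*Abs(u). At (u, v) = (8, -5*pi/6): 8*sqrt(37).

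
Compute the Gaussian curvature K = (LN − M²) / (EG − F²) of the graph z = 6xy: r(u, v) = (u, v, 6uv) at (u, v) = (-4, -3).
K = -36/811801

Coefficients of the first fundamental form: E = 36*v^2 + 1, F = 36*u*v, G = 36*u^2 + 1.
Coefficients of the second fundamental form: L = 0, M = 6/sqrt(36*u^2 + 36*v^2 + 1), N = 0.
Assemble K = (LN − M²)/(EG − F²) = -36/(1296*u^4 + 2592*u^2*v^2 + 72*u^2 + 1296*v^4 + 72*v^2 + 1). At (u, v) = (-4, -3): K = -36/811801.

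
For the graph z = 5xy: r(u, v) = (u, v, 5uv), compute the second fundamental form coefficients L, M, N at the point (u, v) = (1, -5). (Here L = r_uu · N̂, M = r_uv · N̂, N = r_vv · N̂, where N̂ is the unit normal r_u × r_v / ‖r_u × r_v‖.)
L = 0;  M = 5*sqrt(651)/651;  N = 0

Compute the unit normal N̂(u, v) = (-5*v/sqrt(25*u^2 + 25*v^2 + 1), -5*u/sqrt(25*u^2 + 25*v^2 + 1), 1/sqrt(25*u^2 + 25*v^2 + 1)), and the second partials r_uu, r_uv, r_vv. Take dot products:
  L(u, v) = r_uu · N̂ = 0,
  M(u, v) = r_uv · N̂ = 5/sqrt(25*u^2 + 25*v^2 + 1),
  N(u, v) = r_vv · N̂ = 0.
Evaluating at (u, v) = (1, -5):
  L = 0, M = 5*sqrt(651)/651, N = 0.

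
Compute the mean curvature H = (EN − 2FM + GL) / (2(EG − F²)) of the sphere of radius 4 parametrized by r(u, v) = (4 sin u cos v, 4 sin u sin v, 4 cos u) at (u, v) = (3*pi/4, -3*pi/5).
H = -1/4

With E = 16, F = 0, G = 16*sin(u)^2, L = -4*sin(u)/Abs(sin(u)), M = 0, N = -4*sin(u)^3/Abs(sin(u)), assemble
  H = (EN − 2FM + GL) / (2(EG − F²)) = -sin(u)/(4*Abs(sin(u))).
At (u, v) = (3*pi/4, -3*pi/5): H = -1/4.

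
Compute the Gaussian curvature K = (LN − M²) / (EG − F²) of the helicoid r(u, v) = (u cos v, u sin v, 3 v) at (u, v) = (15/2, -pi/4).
K = -16/7569

Coefficients of the first fundamental form: E = 1, F = 0, G = u^2 + 9.
Coefficients of the second fundamental form: L = 0, M = -3/sqrt(u^2 + 9), N = 0.
Assemble K = (LN − M²)/(EG − F²) = -9/(u^2 + 9)^2. At (u, v) = (15/2, -pi/4): K = -16/7569.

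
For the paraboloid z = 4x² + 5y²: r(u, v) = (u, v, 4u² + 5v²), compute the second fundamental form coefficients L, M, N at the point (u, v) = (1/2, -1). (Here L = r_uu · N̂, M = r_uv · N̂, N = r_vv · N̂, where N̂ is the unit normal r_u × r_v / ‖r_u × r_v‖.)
L = 8*sqrt(13)/39;  M = 0;  N = 10*sqrt(13)/39

Compute the unit normal N̂(u, v) = (-8*u/sqrt(64*u^2 + 100*v^2 + 1), -10*v/sqrt(64*u^2 + 100*v^2 + 1), 1/sqrt(64*u^2 + 100*v^2 + 1)), and the second partials r_uu, r_uv, r_vv. Take dot products:
  L(u, v) = r_uu · N̂ = 8/sqrt(64*u^2 + 100*v^2 + 1),
  M(u, v) = r_uv · N̂ = 0,
  N(u, v) = r_vv · N̂ = 10/sqrt(64*u^2 + 100*v^2 + 1).
Evaluating at (u, v) = (1/2, -1):
  L = 8*sqrt(13)/39, M = 0, N = 10*sqrt(13)/39.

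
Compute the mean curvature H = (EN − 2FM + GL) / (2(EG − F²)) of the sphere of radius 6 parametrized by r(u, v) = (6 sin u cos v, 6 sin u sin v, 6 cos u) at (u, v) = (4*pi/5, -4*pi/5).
H = -1/6

With E = 36, F = 0, G = 36*sin(u)^2, L = -6*sin(u)/Abs(sin(u)), M = 0, N = -6*sin(u)^3/Abs(sin(u)), assemble
  H = (EN − 2FM + GL) / (2(EG − F²)) = -sin(u)/(6*Abs(sin(u))).
At (u, v) = (4*pi/5, -4*pi/5): H = -1/6.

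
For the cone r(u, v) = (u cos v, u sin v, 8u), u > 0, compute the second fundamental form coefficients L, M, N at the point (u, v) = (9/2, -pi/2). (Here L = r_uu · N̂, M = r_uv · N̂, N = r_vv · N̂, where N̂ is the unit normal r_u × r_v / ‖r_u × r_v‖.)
L = 0;  M = 0;  N = 36*sqrt(65)/65

Compute the unit normal N̂(u, v) = (-8*sqrt(65)*u*cos(v)/(65*Abs(u)), -8*sqrt(65)*u*sin(v)/(65*Abs(u)), sqrt(65)*u/(65*Abs(u))), and the second partials r_uu, r_uv, r_vv. Take dot products:
  L(u, v) = r_uu · N̂ = 0,
  M(u, v) = r_uv · N̂ = 0,
  N(u, v) = r_vv · N̂ = 8*sqrt(65)*u^2/(65*Abs(u)).
Evaluating at (u, v) = (9/2, -pi/2):
  L = 0, M = 0, N = 36*sqrt(65)/65.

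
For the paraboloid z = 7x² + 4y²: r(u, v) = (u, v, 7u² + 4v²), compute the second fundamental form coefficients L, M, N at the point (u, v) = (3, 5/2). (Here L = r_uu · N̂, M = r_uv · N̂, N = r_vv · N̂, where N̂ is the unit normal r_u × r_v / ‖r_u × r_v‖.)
L = 14*sqrt(2165)/2165;  M = 0;  N = 8*sqrt(2165)/2165

Compute the unit normal N̂(u, v) = (-14*u/sqrt(196*u^2 + 64*v^2 + 1), -8*v/sqrt(196*u^2 + 64*v^2 + 1), 1/sqrt(196*u^2 + 64*v^2 + 1)), and the second partials r_uu, r_uv, r_vv. Take dot products:
  L(u, v) = r_uu · N̂ = 14/sqrt(196*u^2 + 64*v^2 + 1),
  M(u, v) = r_uv · N̂ = 0,
  N(u, v) = r_vv · N̂ = 8/sqrt(196*u^2 + 64*v^2 + 1).
Evaluating at (u, v) = (3, 5/2):
  L = 14*sqrt(2165)/2165, M = 0, N = 8*sqrt(2165)/2165.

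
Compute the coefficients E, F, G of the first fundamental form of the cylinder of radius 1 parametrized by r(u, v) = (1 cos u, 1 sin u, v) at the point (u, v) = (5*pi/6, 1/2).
E = 1;  F = 0;  G = 1

Partials: r_u = (-sin(u), cos(u), 0), r_v = (0, 0, 1). As functions of (u, v):
  E = r_u · r_u = 1,
  F = r_u · r_v = 0,
  G = r_v · r_v = 1.
Evaluating at (u, v) = (5*pi/6, 1/2): E = 1, F = 0, G = 1.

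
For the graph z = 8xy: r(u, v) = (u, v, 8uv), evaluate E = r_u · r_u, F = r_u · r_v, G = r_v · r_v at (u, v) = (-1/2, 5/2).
E = 401;  F = -80;  G = 17

Partials: r_u = (1, 0, 8*v), r_v = (0, 1, 8*u). As functions of (u, v):
  E = r_u · r_u = 64*v^2 + 1,
  F = r_u · r_v = 64*u*v,
  G = r_v · r_v = 64*u^2 + 1.
Evaluating at (u, v) = (-1/2, 5/2): E = 401, F = -80, G = 17.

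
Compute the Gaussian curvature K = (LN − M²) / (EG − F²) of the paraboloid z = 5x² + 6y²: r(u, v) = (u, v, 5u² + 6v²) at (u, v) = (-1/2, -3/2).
K = 6/6125

Coefficients of the first fundamental form: E = 100*u^2 + 1, F = 120*u*v, G = 144*v^2 + 1.
Coefficients of the second fundamental form: L = 10/sqrt(100*u^2 + 144*v^2 + 1), M = 0, N = 12/sqrt(100*u^2 + 144*v^2 + 1).
Assemble K = (LN − M²)/(EG − F²) = 120/(10000*u^4 + 28800*u^2*v^2 + 200*u^2 + 20736*v^4 + 288*v^2 + 1). At (u, v) = (-1/2, -3/2): K = 6/6125.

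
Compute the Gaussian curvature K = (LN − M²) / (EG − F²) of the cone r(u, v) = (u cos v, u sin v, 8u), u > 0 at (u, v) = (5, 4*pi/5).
K = 0

Coefficients of the first fundamental form: E = 65, F = 0, G = u^2.
Coefficients of the second fundamental form: L = 0, M = 0, N = 8*sqrt(65)*u^2/(65*Abs(u)).
Assemble K = (LN − M²)/(EG − F²) = 0. At (u, v) = (5, 4*pi/5): K = 0.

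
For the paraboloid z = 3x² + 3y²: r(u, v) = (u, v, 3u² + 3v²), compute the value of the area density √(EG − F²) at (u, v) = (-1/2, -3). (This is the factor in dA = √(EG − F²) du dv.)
√(EG − F²)|_{(-1/2, -3)} = sqrt(334)

E = 36*u^2 + 1, F = 36*u*v, G = 36*v^2 + 1, so EG − F² = 36*u^2 + 36*v^2 + 1. Taking the positive square root: √(EG − F²) = sqrt(36*u^2 + 36*v^2 + 1). At (u, v) = (-1/2, -3): sqrt(334).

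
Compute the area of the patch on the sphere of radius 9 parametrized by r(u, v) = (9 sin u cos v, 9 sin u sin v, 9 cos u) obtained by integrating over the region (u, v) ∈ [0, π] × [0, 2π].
Area = 324*pi

Area = ∫∫ √(EG − F²) du dv with √(EG − F²) = 81*Abs(sin(u)). Integrating over [0, π] × [0, 2π] gives 324*pi.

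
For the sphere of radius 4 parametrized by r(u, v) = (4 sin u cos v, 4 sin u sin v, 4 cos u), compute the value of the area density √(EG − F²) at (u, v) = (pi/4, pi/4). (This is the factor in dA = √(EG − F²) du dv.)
√(EG − F²)|_{(pi/4, pi/4)} = 8*sqrt(2)

E = 16, F = 0, G = 16*sin(u)^2, so EG − F² = 256*sin(u)^2. Taking the positive square root: √(EG − F²) = 16*Abs(sin(u)). At (u, v) = (pi/4, pi/4): 8*sqrt(2).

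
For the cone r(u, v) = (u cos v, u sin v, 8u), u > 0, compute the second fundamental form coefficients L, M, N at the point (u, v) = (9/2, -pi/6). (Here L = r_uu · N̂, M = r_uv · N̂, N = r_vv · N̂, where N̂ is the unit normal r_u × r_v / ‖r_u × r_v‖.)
L = 0;  M = 0;  N = 36*sqrt(65)/65

Compute the unit normal N̂(u, v) = (-8*sqrt(65)*u*cos(v)/(65*Abs(u)), -8*sqrt(65)*u*sin(v)/(65*Abs(u)), sqrt(65)*u/(65*Abs(u))), and the second partials r_uu, r_uv, r_vv. Take dot products:
  L(u, v) = r_uu · N̂ = 0,
  M(u, v) = r_uv · N̂ = 0,
  N(u, v) = r_vv · N̂ = 8*sqrt(65)*u^2/(65*Abs(u)).
Evaluating at (u, v) = (9/2, -pi/6):
  L = 0, M = 0, N = 36*sqrt(65)/65.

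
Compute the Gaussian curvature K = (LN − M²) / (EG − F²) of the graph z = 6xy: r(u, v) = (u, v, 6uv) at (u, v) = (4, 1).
K = -36/375769

Coefficients of the first fundamental form: E = 36*v^2 + 1, F = 36*u*v, G = 36*u^2 + 1.
Coefficients of the second fundamental form: L = 0, M = 6/sqrt(36*u^2 + 36*v^2 + 1), N = 0.
Assemble K = (LN − M²)/(EG − F²) = -36/(1296*u^4 + 2592*u^2*v^2 + 72*u^2 + 1296*v^4 + 72*v^2 + 1). At (u, v) = (4, 1): K = -36/375769.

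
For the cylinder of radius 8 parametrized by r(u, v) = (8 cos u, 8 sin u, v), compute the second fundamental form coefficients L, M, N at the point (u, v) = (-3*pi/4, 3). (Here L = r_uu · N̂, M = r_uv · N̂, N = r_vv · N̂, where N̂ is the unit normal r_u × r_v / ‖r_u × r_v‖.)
L = -8;  M = 0;  N = 0

Compute the unit normal N̂(u, v) = (cos(u), sin(u), 0), and the second partials r_uu, r_uv, r_vv. Take dot products:
  L(u, v) = r_uu · N̂ = -8,
  M(u, v) = r_uv · N̂ = 0,
  N(u, v) = r_vv · N̂ = 0.
Evaluating at (u, v) = (-3*pi/4, 3):
  L = -8, M = 0, N = 0.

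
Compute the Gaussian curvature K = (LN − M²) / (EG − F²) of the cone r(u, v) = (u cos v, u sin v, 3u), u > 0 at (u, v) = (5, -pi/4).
K = 0

Coefficients of the first fundamental form: E = 10, F = 0, G = u^2.
Coefficients of the second fundamental form: L = 0, M = 0, N = 3*sqrt(10)*u^2/(10*Abs(u)).
Assemble K = (LN − M²)/(EG − F²) = 0. At (u, v) = (5, -pi/4): K = 0.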